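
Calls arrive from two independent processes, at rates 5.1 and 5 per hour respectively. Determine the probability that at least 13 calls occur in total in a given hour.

0.2180

Independent Poisson processes superpose: combined rate λ = 5.1 + 5 = 10.1 per hour.
So μ = 10.1.
P(N ≥ 13) = 1 − P(N ≤ 12) ≈ 0.2180.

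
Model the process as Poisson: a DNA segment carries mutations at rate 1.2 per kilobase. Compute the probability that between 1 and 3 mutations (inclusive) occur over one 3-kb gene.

Over the interval, μ = 1.2 × 3 = 3.6 (a 3-kb gene = 3 kilobases).
P(1 ≤ N ≤ 3) = Σ_{j=1}^{3} e^(−3.6) · 3.6^j/j! ≈ 0.4879.

0.4879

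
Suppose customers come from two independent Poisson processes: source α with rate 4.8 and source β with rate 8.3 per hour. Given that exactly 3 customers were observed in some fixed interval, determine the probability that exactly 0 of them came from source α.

0.2543

Given the total, each event is independently from source α with probability p = λ_α/(λ_α+λ_β) = 4.8/13.1 ≈ 0.3664.
So K ~ Binomial(3, 4.8/13.1): P(K = 0) = C(3,0) · (4.8/13.1)^0 · (8.3/13.1)^3 ≈ 0.2543.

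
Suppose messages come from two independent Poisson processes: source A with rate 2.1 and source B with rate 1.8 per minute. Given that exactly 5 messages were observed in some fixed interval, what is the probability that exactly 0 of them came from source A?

Given the total, each event is independently from source A with probability p = λ_A/(λ_A+λ_B) = 2.1/3.9 ≈ 0.5385.
So K ~ Binomial(5, 2.1/3.9): P(K = 0) = C(5,0) · (2.1/3.9)^0 · (1.8/3.9)^5 ≈ 0.0209.

0.0209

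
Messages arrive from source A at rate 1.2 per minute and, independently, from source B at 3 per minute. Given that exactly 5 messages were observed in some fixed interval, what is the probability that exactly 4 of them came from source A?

Given the total, each event is independently from source A with probability p = λ_A/(λ_A+λ_B) = 1.2/4.2 ≈ 0.2857.
So K ~ Binomial(5, 1.2/4.2): P(K = 4) = C(5,4) · (1.2/4.2)^4 · (3/4.2)^1 ≈ 0.0238.

0.0238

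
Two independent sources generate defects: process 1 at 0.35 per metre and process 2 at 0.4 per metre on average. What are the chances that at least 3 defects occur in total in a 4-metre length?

Independent Poisson processes superpose: combined rate λ = 0.35 + 0.4 = 0.75 per metre.
Over the interval, μ = 0.75 × 4 = 3 (a 4-metre length = 4 metres).
P(N ≥ 3) = 1 − P(N ≤ 2) ≈ 0.5768.

0.5768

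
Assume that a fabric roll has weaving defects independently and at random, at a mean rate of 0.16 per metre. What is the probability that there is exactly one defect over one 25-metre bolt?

0.0733

Over the interval, μ = 0.16 × 25 = 4 (a 25-metre bolt = 25 metres).
P(N = 1) = e^(−μ) μ^1/1! = e^(−4) · 4^1/1 ≈ 0.0733.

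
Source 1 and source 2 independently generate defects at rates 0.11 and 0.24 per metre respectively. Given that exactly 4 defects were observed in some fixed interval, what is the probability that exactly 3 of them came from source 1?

0.0851

Given the total, each event is independently from source 1 with probability p = λ_1/(λ_1+λ_2) = 0.11/0.35 ≈ 0.3143.
So K ~ Binomial(4, 0.11/0.35): P(K = 3) = C(4,3) · (0.11/0.35)^3 · (0.24/0.35)^1 ≈ 0.0851.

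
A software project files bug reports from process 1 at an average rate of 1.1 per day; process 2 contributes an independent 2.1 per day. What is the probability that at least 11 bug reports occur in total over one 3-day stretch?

Independent Poisson processes superpose: combined rate λ = 1.1 + 2.1 = 3.2 per day.
Over the interval, μ = 3.2 × 3 = 9.6 (a 3-day stretch = 3 days).
P(N ≥ 11) = 1 − P(N ≤ 10) ≈ 0.3671.

0.3671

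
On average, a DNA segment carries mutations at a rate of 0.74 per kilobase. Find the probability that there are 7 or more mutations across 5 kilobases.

Over the interval, μ = 0.74 × 5 = 3.7 (5 kilobases).
P(N ≥ 7) = 1 − P(N ≤ 6) = 1 − Σ_{j=0}^{6} e^(−μ) μ^j/j! ≈ 0.0818.

0.0818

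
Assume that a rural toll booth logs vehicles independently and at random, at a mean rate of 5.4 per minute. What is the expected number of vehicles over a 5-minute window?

27

E[N] = λt = 5.4 × 5 = 27 (a 5-minute window = 5 minutes).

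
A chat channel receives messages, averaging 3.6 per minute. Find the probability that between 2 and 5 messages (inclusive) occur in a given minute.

With mean μ = 3.6 per minute,
P(2 ≤ N ≤ 5) = Σ_{j=2}^{5} e^(−3.6) · 3.6^j/j! ≈ 0.7184.

0.7184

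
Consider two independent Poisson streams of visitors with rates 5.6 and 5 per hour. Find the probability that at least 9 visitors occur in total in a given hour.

Independent Poisson processes superpose: combined rate λ = 5.6 + 5 = 10.6 per hour.
So μ = 10.6.
P(N ≥ 9) = 1 − P(N ≤ 8) ≈ 0.7306.

0.7306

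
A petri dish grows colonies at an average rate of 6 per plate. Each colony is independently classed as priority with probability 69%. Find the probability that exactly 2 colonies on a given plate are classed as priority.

Thinning: the colonies that are classed as priority themselves form a Poisson process with rate 0.69 × 6 = 4.14 per plate.
So μ = 4.14.
P(N = 2) = e^(−4.14) · 4.14^2/2! ≈ 0.1365.

0.1365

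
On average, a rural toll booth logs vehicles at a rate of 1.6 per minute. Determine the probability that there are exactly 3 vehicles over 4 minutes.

Over the interval, μ = 1.6 × 4 = 6.4 (4 minutes).
P(N = 3) = e^(−μ) μ^3/3! = e^(−6.4) · 6.4^3/6 ≈ 0.0726.

0.0726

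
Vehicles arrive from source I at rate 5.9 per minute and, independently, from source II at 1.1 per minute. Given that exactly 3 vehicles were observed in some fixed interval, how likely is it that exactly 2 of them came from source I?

Given the total, each event is independently from source I with probability p = λ_I/(λ_I+λ_II) = 5.9/7 ≈ 0.8429.
So K ~ Binomial(3, 5.9/7): P(K = 2) = C(3,2) · (5.9/7)^2 · (1.1/7)^1 ≈ 0.3349.

0.3349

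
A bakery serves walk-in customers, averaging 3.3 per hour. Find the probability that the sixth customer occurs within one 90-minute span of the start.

Over the interval, μ = 3.3 × 1.5 = 4.95 (a 90-minute span = 1.5 hours).
The sixth arrival falls in the interval iff at least 6 events occur there: P(S_6 ≤ t) = P(N ≥ 6) = 1 − P(N ≤ 5) ≈ 0.3753.

0.3753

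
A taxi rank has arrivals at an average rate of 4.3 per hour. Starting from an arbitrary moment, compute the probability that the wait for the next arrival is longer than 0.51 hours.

The wait for the next event is exponential with rate λ = 4.3 per hour.
P(T > 0.51) = e^(−λt) = e^(−4.3 × 0.51) = e^(−2.193) ≈ 0.1116.

0.1116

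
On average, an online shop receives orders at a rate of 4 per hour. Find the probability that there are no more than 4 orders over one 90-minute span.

0.2851

Over the interval, μ = 4 × 1.5 = 6 (a 90-minute span = 1.5 hours).
P(N ≤ 4) = Σ_{j=0}^{4} e^(−μ) μ^j/j! ≈ 0.2851.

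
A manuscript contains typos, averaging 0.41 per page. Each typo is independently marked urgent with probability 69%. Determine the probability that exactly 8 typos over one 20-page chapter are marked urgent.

0.0909

Thinning: the typos that are marked urgent themselves form a Poisson process with rate 0.69 × 0.41 = 0.2829 per page.
Over the interval, μ = 0.2829 × 20 = 5.658 (a 20-page chapter = 20 pages).
P(N = 8) = e^(−5.658) · 5.658^8/8! ≈ 0.0909.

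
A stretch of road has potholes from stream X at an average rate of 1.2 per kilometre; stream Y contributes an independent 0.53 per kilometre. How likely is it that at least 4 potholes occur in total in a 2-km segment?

Independent Poisson processes superpose: combined rate λ = 1.2 + 0.53 = 1.73 per kilometre.
Over the interval, μ = 1.73 × 2 = 3.46 (a 2-km segment = 2 kilometres).
P(N ≥ 4) = 1 − P(N ≤ 3) ≈ 0.4547.

0.4547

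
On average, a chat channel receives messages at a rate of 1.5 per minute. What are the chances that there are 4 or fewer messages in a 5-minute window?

Over the interval, μ = 1.5 × 5 = 7.5 (a 5-minute window = 5 minutes).
P(N ≤ 4) = Σ_{j=0}^{4} e^(−μ) μ^j/j! ≈ 0.1321.

0.1321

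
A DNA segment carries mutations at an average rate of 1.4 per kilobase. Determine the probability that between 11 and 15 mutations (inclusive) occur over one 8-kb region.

Over the interval, μ = 1.4 × 8 = 11.2 (an 8-kb region = 8 kilobases).
P(11 ≤ N ≤ 15) = Σ_{j=11}^{15} e^(−11.2) · 11.2^j/j! ≈ 0.4601.

0.4601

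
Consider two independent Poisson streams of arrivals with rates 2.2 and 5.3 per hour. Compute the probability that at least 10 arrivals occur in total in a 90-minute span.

0.6860

Independent Poisson processes superpose: combined rate λ = 2.2 + 5.3 = 7.5 per hour.
Over the interval, μ = 7.5 × 1.5 = 11.25 (a 90-minute span = 1.5 hours).
P(N ≥ 10) = 1 − P(N ≤ 9) ≈ 0.6860.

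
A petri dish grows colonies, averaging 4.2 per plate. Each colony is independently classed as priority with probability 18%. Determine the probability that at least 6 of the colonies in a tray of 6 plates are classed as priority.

0.3032

Thinning: the colonies that are classed as priority themselves form a Poisson process with rate 0.18 × 4.2 = 0.756 per plate.
Over the interval, μ = 0.756 × 6 = 4.536 (a tray of 6 plates = 6 plates).
P(N ≥ 6) = 1 − P(N ≤ 5) ≈ 0.3032.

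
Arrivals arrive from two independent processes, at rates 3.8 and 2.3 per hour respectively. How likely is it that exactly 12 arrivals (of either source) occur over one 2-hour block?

Independent Poisson processes superpose: combined rate λ = 3.8 + 2.3 = 6.1 per hour.
Over the interval, μ = 6.1 × 2 = 12.2 (a 2-hour block = 2 hours).
P(N = 12) = e^(−12.2) · 12.2^12/12! ≈ 0.1142.

0.1142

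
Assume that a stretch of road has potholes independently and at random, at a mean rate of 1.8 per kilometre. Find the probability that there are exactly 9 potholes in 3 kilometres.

0.0486

Over the interval, μ = 1.8 × 3 = 5.4 (3 kilometres).
P(N = 9) = e^(−μ) μ^9/9! = e^(−5.4) · 5.4^9/362880 ≈ 0.0486.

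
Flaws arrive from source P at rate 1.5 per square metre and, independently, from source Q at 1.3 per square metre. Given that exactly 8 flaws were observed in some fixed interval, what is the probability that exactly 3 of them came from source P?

Given the total, each event is independently from source P with probability p = λ_P/(λ_P+λ_Q) = 1.5/2.8 ≈ 0.5357.
So K ~ Binomial(8, 1.5/2.8): P(K = 3) = C(8,3) · (1.5/2.8)^3 · (1.3/2.8)^5 ≈ 0.1857.

0.1857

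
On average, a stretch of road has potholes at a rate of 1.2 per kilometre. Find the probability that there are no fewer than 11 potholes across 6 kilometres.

Over the interval, μ = 1.2 × 6 = 7.2 (6 kilometres).
P(N ≥ 11) = 1 − P(N ≤ 10) = 1 − Σ_{j=0}^{10} e^(−μ) μ^j/j! ≈ 0.1133.

0.1133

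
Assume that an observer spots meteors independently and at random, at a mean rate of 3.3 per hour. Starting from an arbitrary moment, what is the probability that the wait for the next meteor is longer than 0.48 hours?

The wait for the next event is exponential with rate λ = 3.3 per hour.
P(T > 0.48) = e^(−λt) = e^(−3.3 × 0.48) = e^(−1.584) ≈ 0.2052.

0.2052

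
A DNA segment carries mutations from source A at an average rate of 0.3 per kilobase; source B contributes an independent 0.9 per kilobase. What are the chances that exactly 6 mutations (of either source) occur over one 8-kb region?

0.0736

Independent Poisson processes superpose: combined rate λ = 0.3 + 0.9 = 1.2 per kilobase.
Over the interval, μ = 1.2 × 8 = 9.6 (an 8-kb region = 8 kilobases).
P(N = 6) = e^(−9.6) · 9.6^6/6! ≈ 0.0736.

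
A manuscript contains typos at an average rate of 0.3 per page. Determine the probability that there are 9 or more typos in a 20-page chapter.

Over the interval, μ = 0.3 × 20 = 6 (a 20-page chapter = 20 pages).
P(N ≥ 9) = 1 − P(N ≤ 8) = 1 − Σ_{j=0}^{8} e^(−μ) μ^j/j! ≈ 0.1528.

0.1528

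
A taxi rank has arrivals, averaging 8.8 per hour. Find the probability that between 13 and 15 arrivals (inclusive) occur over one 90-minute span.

0.3044

Over the interval, μ = 8.8 × 1.5 = 13.2 (a 90-minute span = 1.5 hours).
P(13 ≤ N ≤ 15) = Σ_{j=13}^{15} e^(−13.2) · 13.2^j/j! ≈ 0.3044.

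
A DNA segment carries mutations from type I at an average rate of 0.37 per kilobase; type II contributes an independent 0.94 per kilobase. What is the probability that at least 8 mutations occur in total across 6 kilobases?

Independent Poisson processes superpose: combined rate λ = 0.37 + 0.94 = 1.31 per kilobase.
Over the interval, μ = 1.31 × 6 = 7.86 (6 kilobases).
P(N ≥ 8) = 1 − P(N ≤ 7) ≈ 0.5273.

0.5273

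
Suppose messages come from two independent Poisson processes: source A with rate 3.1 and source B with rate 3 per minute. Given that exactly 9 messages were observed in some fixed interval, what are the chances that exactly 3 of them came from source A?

Given the total, each event is independently from source A with probability p = λ_A/(λ_A+λ_B) = 3.1/6.1 ≈ 0.5082.
So K ~ Binomial(9, 3.1/6.1): P(K = 3) = C(9,3) · (3.1/6.1)^3 · (3/6.1)^6 ≈ 0.1560.

0.1560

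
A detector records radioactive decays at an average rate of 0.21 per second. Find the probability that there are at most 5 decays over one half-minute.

Over the interval, μ = 0.21 × 30 = 6.3 (a half-minute = 30 seconds).
P(N ≤ 5) = Σ_{j=0}^{5} e^(−μ) μ^j/j! ≈ 0.3988.

0.3988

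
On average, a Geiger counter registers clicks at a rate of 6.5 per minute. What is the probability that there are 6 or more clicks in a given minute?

0.6310

With mean μ = 6.5 per minute,
P(N ≥ 6) = 1 − P(N ≤ 5) = 1 − Σ_{j=0}^{5} e^(−μ) μ^j/j! ≈ 0.6310.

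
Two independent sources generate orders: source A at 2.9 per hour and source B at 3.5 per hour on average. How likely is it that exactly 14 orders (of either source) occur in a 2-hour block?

0.1004

Independent Poisson processes superpose: combined rate λ = 2.9 + 3.5 = 6.4 per hour.
Over the interval, μ = 6.4 × 2 = 12.8 (a 2-hour block = 2 hours).
P(N = 14) = e^(−12.8) · 12.8^14/14! ≈ 0.1004.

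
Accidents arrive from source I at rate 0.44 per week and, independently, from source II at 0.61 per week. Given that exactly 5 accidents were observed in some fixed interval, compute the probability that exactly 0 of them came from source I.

0.0662

Given the total, each event is independently from source I with probability p = λ_I/(λ_I+λ_II) = 0.44/1.05 ≈ 0.4190.
So K ~ Binomial(5, 0.44/1.05): P(K = 0) = C(5,0) · (0.44/1.05)^0 · (0.61/1.05)^5 ≈ 0.0662.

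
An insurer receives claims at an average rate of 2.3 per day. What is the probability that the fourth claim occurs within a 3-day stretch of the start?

Over the interval, μ = 2.3 × 3 = 6.9 (a 3-day stretch = 3 days).
The fourth arrival falls in the interval iff at least 4 events occur there: P(S_4 ≤ t) = P(N ≥ 4) = 1 − P(N ≤ 3) ≈ 0.9129.

0.9129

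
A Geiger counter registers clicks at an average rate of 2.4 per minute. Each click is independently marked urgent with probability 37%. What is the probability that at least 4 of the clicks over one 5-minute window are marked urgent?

0.6475

Thinning: the clicks that are marked urgent themselves form a Poisson process with rate 0.37 × 2.4 = 0.888 per minute.
Over the interval, μ = 0.888 × 5 = 4.44 (a 5-minute window = 5 minutes).
P(N ≥ 4) = 1 − P(N ≤ 3) ≈ 0.6475.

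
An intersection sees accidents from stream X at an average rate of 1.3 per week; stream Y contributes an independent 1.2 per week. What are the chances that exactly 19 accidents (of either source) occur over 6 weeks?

0.0557

Independent Poisson processes superpose: combined rate λ = 1.3 + 1.2 = 2.5 per week.
Over the interval, μ = 2.5 × 6 = 15 (6 weeks).
P(N = 19) = e^(−15) · 15^19/19! ≈ 0.0557.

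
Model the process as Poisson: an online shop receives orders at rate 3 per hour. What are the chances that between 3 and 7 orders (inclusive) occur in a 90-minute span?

0.7398

Over the interval, μ = 3 × 1.5 = 4.5 (a 90-minute span = 1.5 hours).
P(3 ≤ N ≤ 7) = Σ_{j=3}^{7} e^(−4.5) · 4.5^j/j! ≈ 0.7398.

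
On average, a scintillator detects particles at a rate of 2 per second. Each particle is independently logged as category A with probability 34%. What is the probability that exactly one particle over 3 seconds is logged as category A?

Thinning: the particles that are logged as category A themselves form a Poisson process with rate 0.34 × 2 = 0.68 per second.
Over the interval, μ = 0.68 × 3 = 2.04 (3 seconds).
P(N = 1) = e^(−2.04) · 2.04^1/1! ≈ 0.2653.

0.2653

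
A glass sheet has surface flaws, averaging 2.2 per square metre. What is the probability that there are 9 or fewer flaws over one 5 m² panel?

Over the interval, μ = 2.2 × 5 = 11 (a 5 m² panel = 5 square metres).
P(N ≤ 9) = Σ_{j=0}^{9} e^(−μ) μ^j/j! ≈ 0.3405.

0.3405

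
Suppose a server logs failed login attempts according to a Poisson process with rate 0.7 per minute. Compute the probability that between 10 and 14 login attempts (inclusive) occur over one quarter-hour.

0.4908

Over the interval, μ = 0.7 × 15 = 10.5 (a quarter-hour = 15 minutes).
P(10 ≤ N ≤ 14) = Σ_{j=10}^{14} e^(−10.5) · 10.5^j/j! ≈ 0.4908.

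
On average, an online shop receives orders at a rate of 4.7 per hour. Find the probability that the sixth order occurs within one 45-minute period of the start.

Over the interval, μ = 4.7 × 0.75 = 3.525 (a 45-minute period = 0.75 hours).
The sixth arrival falls in the interval iff at least 6 events occur there: P(S_6 ≤ t) = P(N ≥ 6) = 1 − P(N ≤ 5) ≈ 0.1457.

0.1457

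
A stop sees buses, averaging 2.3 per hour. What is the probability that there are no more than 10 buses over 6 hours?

0.1893

Over the interval, μ = 2.3 × 6 = 13.8 (6 hours).
P(N ≤ 10) = Σ_{j=0}^{10} e^(−μ) μ^j/j! ≈ 0.1893.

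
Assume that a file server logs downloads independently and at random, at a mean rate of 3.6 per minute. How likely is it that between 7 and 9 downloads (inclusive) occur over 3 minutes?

0.2754

Over the interval, μ = 3.6 × 3 = 10.8 (3 minutes).
P(7 ≤ N ≤ 9) = Σ_{j=7}^{9} e^(−10.8) · 10.8^j/j! ≈ 0.2754.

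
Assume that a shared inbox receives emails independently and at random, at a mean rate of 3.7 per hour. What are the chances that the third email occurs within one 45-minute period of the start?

0.5246

Over the interval, μ = 3.7 × 0.75 = 2.775 (a 45-minute period = 0.75 hours).
The third arrival falls in the interval iff at least 3 events occur there: P(S_3 ≤ t) = P(N ≥ 3) = 1 − P(N ≤ 2) ≈ 0.5246.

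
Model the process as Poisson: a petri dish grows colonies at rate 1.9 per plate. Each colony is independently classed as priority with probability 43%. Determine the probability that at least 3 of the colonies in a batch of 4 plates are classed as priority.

0.6341

Thinning: the colonies that are classed as priority themselves form a Poisson process with rate 0.43 × 1.9 = 0.817 per plate.
Over the interval, μ = 0.817 × 4 = 3.268 (a batch of 4 plates = 4 plates).
P(N ≥ 3) = 1 − P(N ≤ 2) ≈ 0.6341.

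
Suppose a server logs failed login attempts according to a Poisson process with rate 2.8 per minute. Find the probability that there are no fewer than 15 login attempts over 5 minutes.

Over the interval, μ = 2.8 × 5 = 14 (5 minutes).
P(N ≥ 15) = 1 − P(N ≤ 14) = 1 − Σ_{j=0}^{14} e^(−μ) μ^j/j! ≈ 0.4296.

0.4296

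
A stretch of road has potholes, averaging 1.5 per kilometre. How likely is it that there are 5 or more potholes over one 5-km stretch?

Over the interval, μ = 1.5 × 5 = 7.5 (a 5-km stretch = 5 kilometres).
P(N ≥ 5) = 1 − P(N ≤ 4) = 1 − Σ_{j=0}^{4} e^(−μ) μ^j/j! ≈ 0.8679.

0.8679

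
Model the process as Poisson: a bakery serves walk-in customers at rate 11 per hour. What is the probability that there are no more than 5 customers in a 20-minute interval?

0.8348

Over the interval, μ = 11 × 1/3 ≈ 3.66667 (a 20-minute interval = 1/3 hours).
P(N ≤ 5) = Σ_{j=0}^{5} e^(−μ) μ^j/j! ≈ 0.8348.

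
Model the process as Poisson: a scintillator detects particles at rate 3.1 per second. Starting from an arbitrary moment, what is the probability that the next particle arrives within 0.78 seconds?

Inter-arrival times are exponential with rate λ = 3.1 per second.
P(T ≤ 0.78) = 1 − e^(−λt) = 1 − e^(−3.1 × 0.78) = 1 − e^(−2.418) ≈ 0.9109.

0.9109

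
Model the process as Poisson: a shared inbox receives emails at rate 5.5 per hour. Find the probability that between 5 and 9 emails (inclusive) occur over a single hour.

0.5887

With mean μ = 5.5 per hour,
P(5 ≤ N ≤ 9) = Σ_{j=5}^{9} e^(−5.5) · 5.5^j/j! ≈ 0.5887.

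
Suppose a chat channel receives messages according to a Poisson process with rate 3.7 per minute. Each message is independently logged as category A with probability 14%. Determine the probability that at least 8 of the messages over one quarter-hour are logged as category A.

Thinning: the messages that are logged as category A themselves form a Poisson process with rate 0.14 × 3.7 = 0.518 per minute.
Over the interval, μ = 0.518 × 15 = 7.77 (a quarter-hour = 15 minutes).
P(N ≥ 8) = 1 − P(N ≤ 7) ≈ 0.5145.

0.5145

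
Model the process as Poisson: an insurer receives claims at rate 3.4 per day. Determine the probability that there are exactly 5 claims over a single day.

0.1264

With mean μ = 3.4 per day,
P(N = 5) = e^(−μ) μ^5/5! = e^(−3.4) · 3.4^5/120 ≈ 0.1264.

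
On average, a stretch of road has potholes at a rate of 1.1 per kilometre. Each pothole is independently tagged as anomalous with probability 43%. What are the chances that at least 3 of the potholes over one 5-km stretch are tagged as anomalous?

Thinning: the potholes that are tagged as anomalous themselves form a Poisson process with rate 0.43 × 1.1 = 0.473 per kilometre.
Over the interval, μ = 0.473 × 5 = 2.365 (a 5-km stretch = 5 kilometres).
P(N ≥ 3) = 1 − P(N ≤ 2) ≈ 0.4211.

0.4211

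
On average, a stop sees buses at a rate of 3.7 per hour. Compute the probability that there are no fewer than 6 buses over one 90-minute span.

0.4796

Over the interval, μ = 3.7 × 1.5 = 5.55 (a 90-minute span = 1.5 hours).
P(N ≥ 6) = 1 − P(N ≤ 5) = 1 − Σ_{j=0}^{5} e^(−μ) μ^j/j! ≈ 0.4796.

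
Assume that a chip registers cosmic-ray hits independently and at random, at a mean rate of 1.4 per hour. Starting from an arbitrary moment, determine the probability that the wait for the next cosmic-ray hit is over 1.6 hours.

0.1065

The wait for the next event is exponential with rate λ = 1.4 per hour.
P(T > 1.6) = e^(−λt) = e^(−1.4 × 1.6) = e^(−2.24) ≈ 0.1065.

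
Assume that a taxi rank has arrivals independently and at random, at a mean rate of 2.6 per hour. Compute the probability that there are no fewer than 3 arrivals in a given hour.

With mean μ = 2.6 per hour,
P(N ≥ 3) = 1 − P(N ≤ 2) = 1 − Σ_{j=0}^{2} e^(−μ) μ^j/j! ≈ 0.4816.

0.4816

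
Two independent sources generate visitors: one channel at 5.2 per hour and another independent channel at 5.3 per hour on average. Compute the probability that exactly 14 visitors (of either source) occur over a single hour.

0.0625

Independent Poisson processes superpose: combined rate λ = 5.2 + 5.3 = 10.5 per hour.
So μ = 10.5.
P(N = 14) = e^(−10.5) · 10.5^14/14! ≈ 0.0625.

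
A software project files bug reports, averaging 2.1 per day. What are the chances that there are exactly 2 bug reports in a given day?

With mean μ = 2.1 per day,
P(N = 2) = e^(−μ) μ^2/2! = e^(−2.1) · 2.1^2/2 ≈ 0.2700.

0.2700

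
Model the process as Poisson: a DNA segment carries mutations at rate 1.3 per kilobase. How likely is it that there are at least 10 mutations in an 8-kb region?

Over the interval, μ = 1.3 × 8 = 10.4 (an 8-kb region = 8 kilobases).
P(N ≥ 10) = 1 − P(N ≤ 9) = 1 − Σ_{j=0}^{9} e^(−μ) μ^j/j! ≈ 0.5910.

0.5910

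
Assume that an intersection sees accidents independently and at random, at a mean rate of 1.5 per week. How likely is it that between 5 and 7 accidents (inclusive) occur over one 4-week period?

Over the interval, μ = 1.5 × 4 = 6 (a 4-week period = 4 weeks).
P(5 ≤ N ≤ 7) = Σ_{j=5}^{7} e^(−6) · 6^j/j! ≈ 0.4589.

0.4589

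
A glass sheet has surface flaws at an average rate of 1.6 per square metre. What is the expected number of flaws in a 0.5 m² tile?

E[N] = λt = 1.6 × 0.5 = 0.8 (a 0.5 m² tile = 0.5 square metres).

0.8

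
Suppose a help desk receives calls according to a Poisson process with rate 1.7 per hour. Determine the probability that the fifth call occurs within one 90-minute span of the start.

0.1156

Over the interval, μ = 1.7 × 1.5 = 2.55 (a 90-minute span = 1.5 hours).
The fifth arrival falls in the interval iff at least 5 events occur there: P(S_5 ≤ t) = P(N ≥ 5) = 1 − P(N ≤ 4) ≈ 0.1156.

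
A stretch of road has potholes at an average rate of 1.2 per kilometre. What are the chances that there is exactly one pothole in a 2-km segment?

0.2177

Over the interval, μ = 1.2 × 2 = 2.4 (a 2-km segment = 2 kilometres).
P(N = 1) = e^(−μ) μ^1/1! = e^(−2.4) · 2.4^1/1 ≈ 0.2177.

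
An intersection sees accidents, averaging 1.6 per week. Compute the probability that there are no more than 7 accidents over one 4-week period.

Over the interval, μ = 1.6 × 4 = 6.4 (a 4-week period = 4 weeks).
P(N ≤ 7) = Σ_{j=0}^{7} e^(−μ) μ^j/j! ≈ 0.6873.

0.6873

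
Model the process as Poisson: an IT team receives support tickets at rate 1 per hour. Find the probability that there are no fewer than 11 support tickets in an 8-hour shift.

0.1841

Over the interval, μ = 1 × 8 = 8 (an 8-hour shift = 8 hours).
P(N ≥ 11) = 1 − P(N ≤ 10) = 1 − Σ_{j=0}^{10} e^(−μ) μ^j/j! ≈ 0.1841.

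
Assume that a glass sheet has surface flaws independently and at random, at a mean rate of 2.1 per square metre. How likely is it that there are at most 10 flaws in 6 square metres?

Over the interval, μ = 2.1 × 6 = 12.6 (6 square metres).
P(N ≤ 10) = Σ_{j=0}^{10} e^(−μ) μ^j/j! ≈ 0.2876.

0.2876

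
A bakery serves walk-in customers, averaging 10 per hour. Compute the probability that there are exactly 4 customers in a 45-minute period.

0.0729

Over the interval, μ = 10 × 0.75 = 7.5 (a 45-minute period = 0.75 hours).
P(N = 4) = e^(−μ) μ^4/4! = e^(−7.5) · 7.5^4/24 ≈ 0.0729.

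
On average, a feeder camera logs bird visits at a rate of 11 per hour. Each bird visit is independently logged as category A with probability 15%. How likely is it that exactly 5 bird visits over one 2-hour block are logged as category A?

Thinning: the bird visits that are logged as category A themselves form a Poisson process with rate 0.15 × 11 = 1.65 per hour.
Over the interval, μ = 1.65 × 2 = 3.3 (a 2-hour block = 2 hours).
P(N = 5) = e^(−3.3) · 3.3^5/5! ≈ 0.1203.

0.1203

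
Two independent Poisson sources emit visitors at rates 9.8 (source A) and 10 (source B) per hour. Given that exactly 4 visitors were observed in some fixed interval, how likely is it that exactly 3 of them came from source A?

Given the total, each event is independently from source A with probability p = λ_A/(λ_A+λ_B) = 9.8/19.8 ≈ 0.4949.
So K ~ Binomial(4, 9.8/19.8): P(K = 3) = C(4,3) · (9.8/19.8)^3 · (10/19.8)^1 ≈ 0.2450.

0.2450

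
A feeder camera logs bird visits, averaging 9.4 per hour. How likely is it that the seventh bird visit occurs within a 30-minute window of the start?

0.1954

Over the interval, μ = 9.4 × 0.5 = 4.7 (a 30-minute window = 0.5 hours).
The seventh arrival falls in the interval iff at least 7 events occur there: P(S_7 ≤ t) = P(N ≥ 7) = 1 − P(N ≤ 6) ≈ 0.1954.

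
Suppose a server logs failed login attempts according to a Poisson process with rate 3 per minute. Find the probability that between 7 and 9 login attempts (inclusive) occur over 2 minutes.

Over the interval, μ = 3 × 2 = 6 (2 minutes).
P(7 ≤ N ≤ 9) = Σ_{j=7}^{9} e^(−6) · 6^j/j! ≈ 0.3098.

0.3098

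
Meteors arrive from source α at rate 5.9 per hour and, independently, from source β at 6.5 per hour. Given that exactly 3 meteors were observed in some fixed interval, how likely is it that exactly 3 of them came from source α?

Given the total, each event is independently from source α with probability p = λ_α/(λ_α+λ_β) = 5.9/12.4 ≈ 0.4758.
So K ~ Binomial(3, 5.9/12.4): P(K = 3) = C(3,3) · (5.9/12.4)^3 · (6.5/12.4)^0 ≈ 0.1077.

0.1077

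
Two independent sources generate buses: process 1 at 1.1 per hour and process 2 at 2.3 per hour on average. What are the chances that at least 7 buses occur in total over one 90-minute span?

0.2526

Independent Poisson processes superpose: combined rate λ = 1.1 + 2.3 = 3.4 per hour.
Over the interval, μ = 3.4 × 1.5 = 5.1 (a 90-minute span = 1.5 hours).
P(N ≥ 7) = 1 − P(N ≤ 6) ≈ 0.2526.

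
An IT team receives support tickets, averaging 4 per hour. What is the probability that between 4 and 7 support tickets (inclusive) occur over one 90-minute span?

0.5928

Over the interval, μ = 4 × 1.5 = 6 (a 90-minute span = 1.5 hours).
P(4 ≤ N ≤ 7) = Σ_{j=4}^{7} e^(−6) · 6^j/j! ≈ 0.5928.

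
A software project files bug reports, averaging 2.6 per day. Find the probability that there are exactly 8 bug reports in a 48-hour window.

Over the interval, μ = 2.6 × 2 = 5.2 (a 48-hour window = 2 days).
P(N = 8) = e^(−μ) μ^8/8! = e^(−5.2) · 5.2^8/40320 ≈ 0.0731.

0.0731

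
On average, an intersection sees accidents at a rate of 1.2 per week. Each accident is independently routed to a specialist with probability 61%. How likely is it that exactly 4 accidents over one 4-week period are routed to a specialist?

0.1639

Thinning: the accidents that are routed to a specialist themselves form a Poisson process with rate 0.61 × 1.2 = 0.732 per week.
Over the interval, μ = 0.732 × 4 = 2.928 (a 4-week period = 4 weeks).
P(N = 4) = e^(−2.928) · 2.928^4/4! ≈ 0.1639.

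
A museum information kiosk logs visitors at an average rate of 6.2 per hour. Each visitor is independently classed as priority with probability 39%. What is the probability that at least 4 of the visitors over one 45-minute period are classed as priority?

Thinning: the visitors that are classed as priority themselves form a Poisson process with rate 0.39 × 6.2 = 2.418 per hour.
Over the interval, μ = 2.418 × 0.75 = 1.8135 (a 45-minute period = 0.75 hours).
P(N ≥ 4) = 1 − P(N ≤ 3) ≈ 0.1109.

0.1109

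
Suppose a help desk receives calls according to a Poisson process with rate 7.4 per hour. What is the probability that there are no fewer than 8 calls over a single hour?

0.4607

With mean μ = 7.4 per hour,
P(N ≥ 8) = 1 − P(N ≤ 7) = 1 − Σ_{j=0}^{7} e^(−μ) μ^j/j! ≈ 0.4607.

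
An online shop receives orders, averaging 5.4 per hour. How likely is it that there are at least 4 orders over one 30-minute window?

0.2859

Over the interval, μ = 5.4 × 0.5 = 2.7 (a 30-minute window = 0.5 hours).
P(N ≥ 4) = 1 − P(N ≤ 3) = 1 − Σ_{j=0}^{3} e^(−μ) μ^j/j! ≈ 0.2859.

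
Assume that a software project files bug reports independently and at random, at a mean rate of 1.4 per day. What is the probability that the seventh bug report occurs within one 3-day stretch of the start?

Over the interval, μ = 1.4 × 3 = 4.2 (a 3-day stretch = 3 days).
The seventh arrival falls in the interval iff at least 7 events occur there: P(S_7 ≤ t) = P(N ≥ 7) = 1 − P(N ≤ 6) ≈ 0.1325.

0.1325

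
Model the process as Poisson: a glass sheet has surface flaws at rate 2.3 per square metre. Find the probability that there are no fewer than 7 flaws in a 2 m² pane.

0.1820

Over the interval, μ = 2.3 × 2 = 4.6 (a 2 m² pane = 2 square metres).
P(N ≥ 7) = 1 − P(N ≤ 6) = 1 − Σ_{j=0}^{6} e^(−μ) μ^j/j! ≈ 0.1820.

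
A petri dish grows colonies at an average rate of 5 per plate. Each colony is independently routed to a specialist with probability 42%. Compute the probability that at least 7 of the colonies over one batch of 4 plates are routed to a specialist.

Thinning: the colonies that are routed to a specialist themselves form a Poisson process with rate 0.42 × 5 = 2.1 per plate.
Over the interval, μ = 2.1 × 4 = 8.4 (a batch of 4 plates = 4 plates).
P(N ≥ 7) = 1 − P(N ≤ 6) ≈ 0.7330.

0.7330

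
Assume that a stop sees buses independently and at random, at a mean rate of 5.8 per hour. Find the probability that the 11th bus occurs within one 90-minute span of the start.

Over the interval, μ = 5.8 × 1.5 = 8.7 (a 90-minute span = 1.5 hours).
The 11th arrival falls in the interval iff at least 11 events occur there: P(S_11 ≤ t) = P(N ≥ 11) = 1 − P(N ≤ 10) ≈ 0.2591.

0.2591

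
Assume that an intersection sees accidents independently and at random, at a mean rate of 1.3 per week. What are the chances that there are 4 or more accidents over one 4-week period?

0.7619

Over the interval, μ = 1.3 × 4 = 5.2 (a 4-week period = 4 weeks).
P(N ≥ 4) = 1 − P(N ≤ 3) = 1 − Σ_{j=0}^{3} e^(−μ) μ^j/j! ≈ 0.7619.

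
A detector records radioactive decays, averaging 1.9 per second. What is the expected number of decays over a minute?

114

E[N] = λt = 1.9 × 60 = 114 (a minute = 60 seconds).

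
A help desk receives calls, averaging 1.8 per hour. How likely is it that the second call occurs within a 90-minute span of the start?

0.7513

Over the interval, μ = 1.8 × 1.5 = 2.7 (a 90-minute span = 1.5 hours).
The second arrival falls in the interval iff at least 2 events occur there: P(S_2 ≤ t) = P(N ≥ 2) = 1 − P(N ≤ 1) ≈ 0.7513.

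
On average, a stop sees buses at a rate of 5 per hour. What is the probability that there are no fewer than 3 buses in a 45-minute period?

Over the interval, μ = 5 × 0.75 = 3.75 (a 45-minute period = 0.75 hours).
P(N ≥ 3) = 1 − P(N ≤ 2) = 1 − Σ_{j=0}^{2} e^(−μ) μ^j/j! ≈ 0.7229.

0.7229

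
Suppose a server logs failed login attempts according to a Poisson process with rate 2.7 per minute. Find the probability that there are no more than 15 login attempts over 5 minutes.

Over the interval, μ = 2.7 × 5 = 13.5 (5 minutes).
P(N ≤ 15) = Σ_{j=0}^{15} e^(−μ) μ^j/j! ≈ 0.7178.

0.7178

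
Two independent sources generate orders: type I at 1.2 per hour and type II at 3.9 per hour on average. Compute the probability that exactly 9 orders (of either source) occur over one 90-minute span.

Independent Poisson processes superpose: combined rate λ = 1.2 + 3.9 = 5.1 per hour.
Over the interval, μ = 5.1 × 1.5 = 7.65 (a 90-minute span = 1.5 hours).
P(N = 9) = e^(−7.65) · 7.65^9/9! ≈ 0.1177.

0.1177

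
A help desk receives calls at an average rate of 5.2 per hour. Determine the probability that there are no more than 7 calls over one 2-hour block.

Over the interval, μ = 5.2 × 2 = 10.4 (a 2-hour block = 2 hours).
P(N ≤ 7) = Σ_{j=0}^{7} e^(−μ) μ^j/j! ≈ 0.1863.

0.1863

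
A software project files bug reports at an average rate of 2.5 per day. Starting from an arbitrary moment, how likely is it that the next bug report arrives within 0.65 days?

Inter-arrival times are exponential with rate λ = 2.5 per day.
P(T ≤ 0.65) = 1 − e^(−λt) = 1 − e^(−2.5 × 0.65) = 1 − e^(−1.625) ≈ 0.8031.

0.8031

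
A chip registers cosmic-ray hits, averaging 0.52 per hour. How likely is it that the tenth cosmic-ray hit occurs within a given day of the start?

Over the interval, μ = 0.52 × 24 = 12.48 (a day = 24 hours).
The tenth arrival falls in the interval iff at least 10 events occur there: P(S_10 ≤ t) = P(N ≥ 10) = 1 − P(N ≤ 9) ≈ 0.7970.

0.7970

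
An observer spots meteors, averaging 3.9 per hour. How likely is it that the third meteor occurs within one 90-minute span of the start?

Over the interval, μ = 3.9 × 1.5 = 5.85 (a 90-minute span = 1.5 hours).
The third arrival falls in the interval iff at least 3 events occur there: P(S_3 ≤ t) = P(N ≥ 3) = 1 − P(N ≤ 2) ≈ 0.9310.

0.9310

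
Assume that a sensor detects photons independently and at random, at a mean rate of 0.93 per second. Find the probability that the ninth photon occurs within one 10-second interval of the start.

0.5832

Over the interval, μ = 0.93 × 10 = 9.3 (a 10-second interval = 10 seconds).
The ninth arrival falls in the interval iff at least 9 events occur there: P(S_9 ≤ t) = P(N ≥ 9) = 1 − P(N ≤ 8) ≈ 0.5832.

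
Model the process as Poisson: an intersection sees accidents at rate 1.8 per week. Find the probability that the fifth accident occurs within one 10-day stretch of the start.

Over the interval, μ = 1.8 × 10/7 ≈ 2.57143 (a 10-day stretch = 10/7 weeks).
The fifth arrival falls in the interval iff at least 5 events occur there: P(S_5 ≤ t) = P(N ≥ 5) = 1 − P(N ≤ 4) ≈ 0.1186.

0.1186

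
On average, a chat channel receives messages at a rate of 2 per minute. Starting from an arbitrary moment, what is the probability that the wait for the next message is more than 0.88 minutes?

0.1720

The wait for the next event is exponential with rate λ = 2 per minute.
P(T > 0.88) = e^(−λt) = e^(−2 × 0.88) = e^(−1.76) ≈ 0.1720.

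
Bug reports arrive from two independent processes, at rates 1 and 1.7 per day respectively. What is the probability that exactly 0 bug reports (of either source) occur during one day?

0.0672

Independent Poisson processes superpose: combined rate λ = 1 + 1.7 = 2.7 per day.
So μ = 2.7.
P(N = 0) = e^(−2.7) · 2.7^0/0! ≈ 0.0672.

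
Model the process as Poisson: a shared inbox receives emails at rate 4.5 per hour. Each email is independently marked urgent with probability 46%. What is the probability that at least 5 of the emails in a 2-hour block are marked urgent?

0.3985

Thinning: the emails that are marked urgent themselves form a Poisson process with rate 0.46 × 4.5 = 2.07 per hour.
Over the interval, μ = 2.07 × 2 = 4.14 (a 2-hour block = 2 hours).
P(N ≥ 5) = 1 − P(N ≤ 4) ≈ 0.3985.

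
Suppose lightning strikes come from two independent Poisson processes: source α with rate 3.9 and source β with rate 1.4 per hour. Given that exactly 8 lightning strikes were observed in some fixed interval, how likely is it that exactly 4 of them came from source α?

Given the total, each event is independently from source α with probability p = λ_α/(λ_α+λ_β) = 3.9/5.3 ≈ 0.7358.
So K ~ Binomial(8, 3.9/5.3): P(K = 4) = C(8,4) · (3.9/5.3)^4 · (1.4/5.3)^4 ≈ 0.0999.

0.0999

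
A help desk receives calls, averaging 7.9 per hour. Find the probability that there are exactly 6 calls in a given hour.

With mean μ = 7.9 per hour,
P(N = 6) = e^(−μ) μ^6/6! = e^(−7.9) · 7.9^6/720 ≈ 0.1252.

0.1252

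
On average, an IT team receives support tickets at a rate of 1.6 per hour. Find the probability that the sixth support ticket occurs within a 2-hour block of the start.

Over the interval, μ = 1.6 × 2 = 3.2 (a 2-hour block = 2 hours).
The sixth arrival falls in the interval iff at least 6 events occur there: P(S_6 ≤ t) = P(N ≥ 6) = 1 − P(N ≤ 5) ≈ 0.1054.

0.1054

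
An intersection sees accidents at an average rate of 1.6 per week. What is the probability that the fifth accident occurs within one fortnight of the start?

Over the interval, μ = 1.6 × 2 = 3.2 (a fortnight = 2 weeks).
The fifth arrival falls in the interval iff at least 5 events occur there: P(S_5 ≤ t) = P(N ≥ 5) = 1 − P(N ≤ 4) ≈ 0.2194.

0.2194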